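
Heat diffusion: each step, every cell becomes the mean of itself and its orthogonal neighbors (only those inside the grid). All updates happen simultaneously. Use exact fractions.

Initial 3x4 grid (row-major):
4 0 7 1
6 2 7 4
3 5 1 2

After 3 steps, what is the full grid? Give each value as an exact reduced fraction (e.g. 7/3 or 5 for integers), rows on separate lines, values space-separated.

After step 1:
  10/3 13/4 15/4 4
  15/4 4 21/5 7/2
  14/3 11/4 15/4 7/3
After step 2:
  31/9 43/12 19/5 15/4
  63/16 359/100 96/25 421/120
  67/18 91/24 391/120 115/36
After step 3:
  1579/432 811/225 1123/300 1327/360
  17633/4800 7497/2000 5399/1500 25727/7200
  1649/432 6463/1800 3169/900 1793/540

Answer: 1579/432 811/225 1123/300 1327/360
17633/4800 7497/2000 5399/1500 25727/7200
1649/432 6463/1800 3169/900 1793/540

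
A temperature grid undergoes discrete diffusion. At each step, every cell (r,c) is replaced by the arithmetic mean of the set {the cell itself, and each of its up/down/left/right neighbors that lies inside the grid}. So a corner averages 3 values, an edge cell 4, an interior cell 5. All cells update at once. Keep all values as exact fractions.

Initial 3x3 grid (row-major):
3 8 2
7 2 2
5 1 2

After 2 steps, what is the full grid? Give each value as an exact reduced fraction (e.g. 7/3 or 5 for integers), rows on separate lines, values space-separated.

After step 1:
  6 15/4 4
  17/4 4 2
  13/3 5/2 5/3
After step 2:
  14/3 71/16 13/4
  223/48 33/10 35/12
  133/36 25/8 37/18

Answer: 14/3 71/16 13/4
223/48 33/10 35/12
133/36 25/8 37/18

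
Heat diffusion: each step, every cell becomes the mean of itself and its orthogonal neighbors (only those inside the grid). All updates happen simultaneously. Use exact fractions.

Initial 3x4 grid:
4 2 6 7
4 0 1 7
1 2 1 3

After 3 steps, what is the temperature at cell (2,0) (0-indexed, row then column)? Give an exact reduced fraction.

Step 1: cell (2,0) = 7/3
Step 2: cell (2,0) = 67/36
Step 3: cell (2,0) = 541/270
Full grid after step 3:
  5993/2160 2761/900 13739/3600 985/216
  33701/14400 3721/1500 19439/6000 28493/7200
  541/270 14663/7200 18703/7200 1457/432

Answer: 541/270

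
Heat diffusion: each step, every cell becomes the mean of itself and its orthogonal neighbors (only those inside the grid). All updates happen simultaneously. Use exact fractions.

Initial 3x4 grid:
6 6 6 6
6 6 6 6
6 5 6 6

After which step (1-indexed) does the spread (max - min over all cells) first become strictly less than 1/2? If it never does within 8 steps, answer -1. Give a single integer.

Step 1: max=6, min=17/3, spread=1/3
  -> spread < 1/2 first at step 1
Step 2: max=6, min=689/120, spread=31/120
Step 3: max=6, min=6269/1080, spread=211/1080
Step 4: max=10753/1800, min=631103/108000, spread=14077/108000
Step 5: max=644317/108000, min=5691593/972000, spread=5363/48600
Step 6: max=357131/60000, min=171219191/29160000, spread=93859/1166400
Step 7: max=577863533/97200000, min=10287325519/1749600000, spread=4568723/69984000
Step 8: max=17314381111/2916000000, min=618075564371/104976000000, spread=8387449/167961600

Answer: 1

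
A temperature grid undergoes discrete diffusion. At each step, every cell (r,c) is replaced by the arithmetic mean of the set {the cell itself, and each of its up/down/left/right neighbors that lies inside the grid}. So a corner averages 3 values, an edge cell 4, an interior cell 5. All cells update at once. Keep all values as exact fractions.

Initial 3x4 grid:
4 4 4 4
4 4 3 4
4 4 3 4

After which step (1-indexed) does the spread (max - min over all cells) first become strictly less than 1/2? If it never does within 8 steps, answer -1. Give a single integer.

Step 1: max=4, min=7/2, spread=1/2
Step 2: max=4, min=871/240, spread=89/240
  -> spread < 1/2 first at step 2
Step 3: max=947/240, min=496/135, spread=587/2160
Step 4: max=9407/2400, min=478583/129600, spread=5879/25920
Step 5: max=13138/3375, min=28906447/7776000, spread=272701/1555200
Step 6: max=50230753/12960000, min=1741784033/466560000, spread=2660923/18662400
Step 7: max=333585203/86400000, min=104915870947/27993600000, spread=126629393/1119744000
Step 8: max=179633816693/46656000000, min=6312848800073/1679616000000, spread=1231748807/13436928000

Answer: 2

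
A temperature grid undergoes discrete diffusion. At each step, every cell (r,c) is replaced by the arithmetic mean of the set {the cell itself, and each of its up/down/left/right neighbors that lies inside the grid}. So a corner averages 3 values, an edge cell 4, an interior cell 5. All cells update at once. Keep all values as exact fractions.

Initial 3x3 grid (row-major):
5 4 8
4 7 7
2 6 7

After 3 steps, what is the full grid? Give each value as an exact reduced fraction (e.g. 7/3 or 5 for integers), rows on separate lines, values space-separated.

Answer: 5443/1080 1283/225 13361/2160
35981/7200 33419/6000 10093/1600
883/180 40231/7200 13231/2160

Derivation:
After step 1:
  13/3 6 19/3
  9/2 28/5 29/4
  4 11/2 20/3
After step 2:
  89/18 167/30 235/36
  553/120 577/100 517/80
  14/3 653/120 233/36
After step 3:
  5443/1080 1283/225 13361/2160
  35981/7200 33419/6000 10093/1600
  883/180 40231/7200 13231/2160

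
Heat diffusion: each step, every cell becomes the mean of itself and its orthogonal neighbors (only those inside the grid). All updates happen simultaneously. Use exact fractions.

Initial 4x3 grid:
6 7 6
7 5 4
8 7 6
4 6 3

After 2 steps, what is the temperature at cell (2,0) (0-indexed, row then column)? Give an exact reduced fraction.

Step 1: cell (2,0) = 13/2
Step 2: cell (2,0) = 127/20
Full grid after step 2:
  115/18 73/12 203/36
  77/12 603/100 263/48
  127/20 289/50 433/80
  35/6 28/5 5

Answer: 127/20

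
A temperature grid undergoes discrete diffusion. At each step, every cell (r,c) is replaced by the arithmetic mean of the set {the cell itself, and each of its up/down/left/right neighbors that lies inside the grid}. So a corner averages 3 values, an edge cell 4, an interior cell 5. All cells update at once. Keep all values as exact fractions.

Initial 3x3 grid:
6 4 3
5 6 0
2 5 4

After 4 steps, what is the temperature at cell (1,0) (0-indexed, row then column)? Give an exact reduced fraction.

Answer: 27199/6400

Derivation:
Step 1: cell (1,0) = 19/4
Step 2: cell (1,0) = 71/16
Step 3: cell (1,0) = 4273/960
Step 4: cell (1,0) = 27199/6400
Full grid after step 4:
  2081/480 691873/172800 12133/3240
  27199/6400 72119/18000 627223/172800
  9077/2160 224141/57600 15869/4320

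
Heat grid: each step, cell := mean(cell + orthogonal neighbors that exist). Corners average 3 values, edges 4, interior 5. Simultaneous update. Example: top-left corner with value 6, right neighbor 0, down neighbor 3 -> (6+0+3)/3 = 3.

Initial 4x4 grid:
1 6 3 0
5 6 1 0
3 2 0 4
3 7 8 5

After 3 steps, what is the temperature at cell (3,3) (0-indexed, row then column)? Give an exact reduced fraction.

Answer: 865/216

Derivation:
Step 1: cell (3,3) = 17/3
Step 2: cell (3,3) = 155/36
Step 3: cell (3,3) = 865/216
Full grid after step 3:
  271/72 251/75 38/15 67/36
  1487/400 3433/1000 1319/500 11/5
  13903/3600 1397/375 10319/3000 683/225
  1117/270 15403/3600 14963/3600 865/216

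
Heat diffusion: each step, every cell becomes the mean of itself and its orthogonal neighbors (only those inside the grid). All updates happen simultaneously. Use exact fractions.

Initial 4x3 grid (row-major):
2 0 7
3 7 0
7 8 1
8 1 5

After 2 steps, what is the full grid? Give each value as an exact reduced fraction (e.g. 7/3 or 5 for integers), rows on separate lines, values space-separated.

After step 1:
  5/3 4 7/3
  19/4 18/5 15/4
  13/2 24/5 7/2
  16/3 11/2 7/3
After step 2:
  125/36 29/10 121/36
  991/240 209/50 791/240
  1283/240 239/50 863/240
  52/9 539/120 34/9

Answer: 125/36 29/10 121/36
991/240 209/50 791/240
1283/240 239/50 863/240
52/9 539/120 34/9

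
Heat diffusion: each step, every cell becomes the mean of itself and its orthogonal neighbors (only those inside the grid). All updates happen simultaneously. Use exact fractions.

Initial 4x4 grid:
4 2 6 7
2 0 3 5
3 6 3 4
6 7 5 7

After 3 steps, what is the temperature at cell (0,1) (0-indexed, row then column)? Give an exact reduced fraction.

Answer: 11759/3600

Derivation:
Step 1: cell (0,1) = 3
Step 2: cell (0,1) = 383/120
Step 3: cell (0,1) = 11759/3600
Full grid after step 3:
  1579/540 11759/3600 1639/400 421/90
  11249/3600 5161/1500 1009/250 5537/1200
  14593/3600 6173/1500 3361/750 17107/3600
  2567/540 17803/3600 17947/3600 1369/270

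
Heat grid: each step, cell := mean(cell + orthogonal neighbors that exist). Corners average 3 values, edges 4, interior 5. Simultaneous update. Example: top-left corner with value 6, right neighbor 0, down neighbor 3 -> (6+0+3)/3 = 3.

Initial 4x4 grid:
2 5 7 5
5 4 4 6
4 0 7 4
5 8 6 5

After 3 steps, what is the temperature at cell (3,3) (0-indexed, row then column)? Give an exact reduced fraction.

Step 1: cell (3,3) = 5
Step 2: cell (3,3) = 17/3
Step 3: cell (3,3) = 1877/360
Full grid after step 3:
  182/45 10901/2400 11813/2400 242/45
  3317/800 2127/500 2517/500 12203/2400
  30349/7200 14147/3000 4813/1000 12763/2400
  5183/1080 34669/7200 12863/2400 1877/360

Answer: 1877/360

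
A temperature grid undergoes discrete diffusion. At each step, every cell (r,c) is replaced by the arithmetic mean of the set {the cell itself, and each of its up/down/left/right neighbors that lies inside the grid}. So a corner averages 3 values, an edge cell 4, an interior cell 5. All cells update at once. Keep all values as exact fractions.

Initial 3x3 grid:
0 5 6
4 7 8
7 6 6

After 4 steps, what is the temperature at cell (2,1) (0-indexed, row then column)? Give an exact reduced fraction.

Step 1: cell (2,1) = 13/2
Step 2: cell (2,1) = 149/24
Step 3: cell (2,1) = 8659/1440
Step 4: cell (2,1) = 509093/86400
Full grid after step 4:
  49/10 454943/86400 147023/25920
  447343/86400 401557/72000 344687/57600
  35707/6480 509093/86400 160603/25920

Answer: 509093/86400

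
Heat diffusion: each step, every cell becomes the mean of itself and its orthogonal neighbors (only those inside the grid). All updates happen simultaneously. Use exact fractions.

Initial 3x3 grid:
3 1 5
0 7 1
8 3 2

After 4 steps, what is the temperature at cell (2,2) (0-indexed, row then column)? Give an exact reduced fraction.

Answer: 148651/43200

Derivation:
Step 1: cell (2,2) = 2
Step 2: cell (2,2) = 43/12
Step 3: cell (2,2) = 2273/720
Step 4: cell (2,2) = 148651/43200
Full grid after step 4:
  212489/64800 652819/216000 409453/129600
  158057/48000 1234237/360000 2683901/864000
  237139/64800 91493/27000 148651/43200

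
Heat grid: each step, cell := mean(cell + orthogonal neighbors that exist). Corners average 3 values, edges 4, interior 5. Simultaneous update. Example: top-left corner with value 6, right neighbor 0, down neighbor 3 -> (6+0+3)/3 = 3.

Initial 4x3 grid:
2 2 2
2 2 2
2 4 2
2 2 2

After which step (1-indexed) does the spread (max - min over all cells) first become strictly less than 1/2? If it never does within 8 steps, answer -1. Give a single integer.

Answer: 2

Derivation:
Step 1: max=5/2, min=2, spread=1/2
Step 2: max=123/50, min=2, spread=23/50
  -> spread < 1/2 first at step 2
Step 3: max=5611/2400, min=413/200, spread=131/480
Step 4: max=49751/21600, min=7591/3600, spread=841/4320
Step 5: max=19822051/8640000, min=1533373/720000, spread=56863/345600
Step 6: max=177054341/77760000, min=13949543/6480000, spread=386393/3110400
Step 7: max=70601723131/31104000000, min=5604358813/2592000000, spread=26795339/248832000
Step 8: max=4216295714129/1866240000000, min=338126149667/155520000000, spread=254051069/2985984000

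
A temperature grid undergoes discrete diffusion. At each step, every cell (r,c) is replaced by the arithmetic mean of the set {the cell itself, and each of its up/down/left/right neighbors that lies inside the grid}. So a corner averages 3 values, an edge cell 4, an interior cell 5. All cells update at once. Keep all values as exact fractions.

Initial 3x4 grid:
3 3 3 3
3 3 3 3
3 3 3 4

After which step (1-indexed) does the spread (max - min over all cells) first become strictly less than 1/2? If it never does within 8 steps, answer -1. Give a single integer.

Answer: 1

Derivation:
Step 1: max=10/3, min=3, spread=1/3
  -> spread < 1/2 first at step 1
Step 2: max=59/18, min=3, spread=5/18
Step 3: max=689/216, min=3, spread=41/216
Step 4: max=81977/25920, min=3, spread=4217/25920
Step 5: max=4874749/1555200, min=21679/7200, spread=38417/311040
Step 6: max=291136211/93312000, min=434597/144000, spread=1903471/18662400
Step 7: max=17397149089/5598720000, min=13075759/4320000, spread=18038617/223948800
Step 8: max=1041037782851/335923200000, min=1179326759/388800000, spread=883978523/13436928000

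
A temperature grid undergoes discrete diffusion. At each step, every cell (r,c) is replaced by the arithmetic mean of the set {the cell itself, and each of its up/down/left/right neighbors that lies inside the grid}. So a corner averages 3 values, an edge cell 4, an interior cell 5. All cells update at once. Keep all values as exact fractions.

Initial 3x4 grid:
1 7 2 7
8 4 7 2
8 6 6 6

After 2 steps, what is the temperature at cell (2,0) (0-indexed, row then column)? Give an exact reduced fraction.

Step 1: cell (2,0) = 22/3
Step 2: cell (2,0) = 223/36
Full grid after step 2:
  169/36 1259/240 1027/240 179/36
  1459/240 507/100 281/50 541/120
  223/36 1559/240 1267/240 197/36

Answer: 223/36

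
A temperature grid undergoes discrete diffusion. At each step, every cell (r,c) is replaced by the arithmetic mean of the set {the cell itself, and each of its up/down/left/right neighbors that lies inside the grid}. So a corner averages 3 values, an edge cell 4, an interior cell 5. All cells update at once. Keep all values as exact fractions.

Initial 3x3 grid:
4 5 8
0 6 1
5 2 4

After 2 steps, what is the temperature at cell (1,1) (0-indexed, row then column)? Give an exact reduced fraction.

Step 1: cell (1,1) = 14/5
Step 2: cell (1,1) = 213/50
Full grid after step 2:
  25/6 973/240 91/18
  713/240 213/50 291/80
  31/9 703/240 34/9

Answer: 213/50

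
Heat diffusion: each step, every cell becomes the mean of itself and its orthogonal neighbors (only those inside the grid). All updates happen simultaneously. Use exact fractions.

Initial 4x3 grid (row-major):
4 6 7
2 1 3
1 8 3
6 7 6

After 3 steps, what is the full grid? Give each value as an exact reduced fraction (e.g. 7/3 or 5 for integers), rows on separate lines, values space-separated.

After step 1:
  4 9/2 16/3
  2 4 7/2
  17/4 4 5
  14/3 27/4 16/3
After step 2:
  7/2 107/24 40/9
  57/16 18/5 107/24
  179/48 24/5 107/24
  47/9 83/16 205/36
After step 3:
  553/144 5761/1440 481/108
  1727/480 5011/1200 3053/720
  6233/1440 871/200 1747/360
  509/108 5017/960 2209/432

Answer: 553/144 5761/1440 481/108
1727/480 5011/1200 3053/720
6233/1440 871/200 1747/360
509/108 5017/960 2209/432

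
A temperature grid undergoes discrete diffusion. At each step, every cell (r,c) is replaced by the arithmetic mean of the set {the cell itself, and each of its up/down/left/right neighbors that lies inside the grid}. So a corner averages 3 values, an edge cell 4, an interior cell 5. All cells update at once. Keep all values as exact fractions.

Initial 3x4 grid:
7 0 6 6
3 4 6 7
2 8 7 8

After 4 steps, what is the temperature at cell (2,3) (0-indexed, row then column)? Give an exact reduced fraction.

Step 1: cell (2,3) = 22/3
Step 2: cell (2,3) = 64/9
Step 3: cell (2,3) = 2905/432
Step 4: cell (2,3) = 829249/129600
Full grid after step 4:
  274877/64800 995909/216000 1155389/216000 754999/129600
  474647/108000 882847/180000 2032169/360000 5341321/864000
  76163/16200 279821/54000 80579/13500 829249/129600

Answer: 829249/129600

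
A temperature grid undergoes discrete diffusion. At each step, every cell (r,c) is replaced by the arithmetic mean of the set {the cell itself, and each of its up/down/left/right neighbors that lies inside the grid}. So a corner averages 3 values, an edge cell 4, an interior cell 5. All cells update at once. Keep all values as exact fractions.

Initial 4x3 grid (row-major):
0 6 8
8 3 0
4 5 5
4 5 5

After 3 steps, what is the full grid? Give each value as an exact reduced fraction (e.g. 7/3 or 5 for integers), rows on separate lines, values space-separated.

Answer: 9529/2160 61861/14400 2341/540
15599/3600 3283/750 30523/7200
8207/1800 13207/3000 10501/2400
9959/2160 66271/14400 1609/360

Derivation:
After step 1:
  14/3 17/4 14/3
  15/4 22/5 4
  21/4 22/5 15/4
  13/3 19/4 5
After step 2:
  38/9 1079/240 155/36
  271/60 104/25 1009/240
  133/30 451/100 343/80
  43/9 1109/240 9/2
After step 3:
  9529/2160 61861/14400 2341/540
  15599/3600 3283/750 30523/7200
  8207/1800 13207/3000 10501/2400
  9959/2160 66271/14400 1609/360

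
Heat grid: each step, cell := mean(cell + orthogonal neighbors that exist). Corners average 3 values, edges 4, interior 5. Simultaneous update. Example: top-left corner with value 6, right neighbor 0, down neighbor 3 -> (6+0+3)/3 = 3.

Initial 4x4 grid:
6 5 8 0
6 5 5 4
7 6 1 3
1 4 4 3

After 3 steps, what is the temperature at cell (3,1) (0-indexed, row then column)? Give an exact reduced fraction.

Answer: 9641/2400

Derivation:
Step 1: cell (3,1) = 15/4
Step 2: cell (3,1) = 307/80
Step 3: cell (3,1) = 9641/2400
Full grid after step 3:
  6047/1080 9619/1800 913/200 2927/720
  19463/3600 14999/3000 8677/2000 8941/2400
  5753/1200 8927/2000 11527/3000 4891/1440
  1039/240 9641/2400 5071/1440 3499/1080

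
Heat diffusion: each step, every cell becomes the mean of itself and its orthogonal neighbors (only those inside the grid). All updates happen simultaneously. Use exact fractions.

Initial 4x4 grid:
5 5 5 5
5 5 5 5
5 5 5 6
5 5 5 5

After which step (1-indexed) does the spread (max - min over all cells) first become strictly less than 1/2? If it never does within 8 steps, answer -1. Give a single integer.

Step 1: max=16/3, min=5, spread=1/3
  -> spread < 1/2 first at step 1
Step 2: max=631/120, min=5, spread=31/120
Step 3: max=5611/1080, min=5, spread=211/1080
Step 4: max=556843/108000, min=5, spread=16843/108000
Step 5: max=4998643/972000, min=45079/9000, spread=130111/972000
Step 6: max=149442367/29160000, min=2707159/540000, spread=3255781/29160000
Step 7: max=4474353691/874800000, min=2711107/540000, spread=82360351/874800000
Step 8: max=133971316891/26244000000, min=488506441/97200000, spread=2074577821/26244000000

Answer: 1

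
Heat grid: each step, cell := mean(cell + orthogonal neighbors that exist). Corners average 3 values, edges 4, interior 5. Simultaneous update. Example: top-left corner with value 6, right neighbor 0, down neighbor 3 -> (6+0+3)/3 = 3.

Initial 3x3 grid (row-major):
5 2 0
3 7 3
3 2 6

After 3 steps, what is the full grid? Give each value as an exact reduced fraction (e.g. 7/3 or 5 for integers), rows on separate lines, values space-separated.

After step 1:
  10/3 7/2 5/3
  9/2 17/5 4
  8/3 9/2 11/3
After step 2:
  34/9 119/40 55/18
  139/40 199/50 191/60
  35/9 427/120 73/18
After step 3:
  1841/540 8273/2400 3317/1080
  9073/2400 10303/3000 12847/3600
  983/270 27869/7200 3887/1080

Answer: 1841/540 8273/2400 3317/1080
9073/2400 10303/3000 12847/3600
983/270 27869/7200 3887/1080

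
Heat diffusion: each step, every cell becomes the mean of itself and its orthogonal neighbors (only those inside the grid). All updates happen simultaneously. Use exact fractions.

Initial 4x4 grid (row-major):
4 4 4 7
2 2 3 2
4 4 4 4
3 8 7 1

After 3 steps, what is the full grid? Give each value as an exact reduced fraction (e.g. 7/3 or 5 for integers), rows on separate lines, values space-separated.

Answer: 1441/432 12667/3600 13927/3600 1675/432
24689/7200 21599/6000 22109/6000 27659/7200
9451/2400 1623/400 65/16 3027/800
3233/720 2759/600 2629/600 2983/720

Derivation:
After step 1:
  10/3 7/2 9/2 13/3
  3 3 3 4
  13/4 22/5 22/5 11/4
  5 11/2 5 4
After step 2:
  59/18 43/12 23/6 77/18
  151/48 169/50 189/50 169/48
  313/80 411/100 391/100 303/80
  55/12 199/40 189/40 47/12
After step 3:
  1441/432 12667/3600 13927/3600 1675/432
  24689/7200 21599/6000 22109/6000 27659/7200
  9451/2400 1623/400 65/16 3027/800
  3233/720 2759/600 2629/600 2983/720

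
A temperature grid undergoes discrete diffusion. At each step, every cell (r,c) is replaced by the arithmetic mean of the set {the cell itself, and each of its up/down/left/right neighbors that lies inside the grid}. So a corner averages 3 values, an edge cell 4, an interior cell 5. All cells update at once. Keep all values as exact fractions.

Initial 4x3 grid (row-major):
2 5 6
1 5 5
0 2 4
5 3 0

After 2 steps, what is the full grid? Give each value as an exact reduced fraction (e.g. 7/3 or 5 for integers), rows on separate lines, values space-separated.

After step 1:
  8/3 9/2 16/3
  2 18/5 5
  2 14/5 11/4
  8/3 5/2 7/3
After step 2:
  55/18 161/40 89/18
  77/30 179/50 1001/240
  71/30 273/100 773/240
  43/18 103/40 91/36

Answer: 55/18 161/40 89/18
77/30 179/50 1001/240
71/30 273/100 773/240
43/18 103/40 91/36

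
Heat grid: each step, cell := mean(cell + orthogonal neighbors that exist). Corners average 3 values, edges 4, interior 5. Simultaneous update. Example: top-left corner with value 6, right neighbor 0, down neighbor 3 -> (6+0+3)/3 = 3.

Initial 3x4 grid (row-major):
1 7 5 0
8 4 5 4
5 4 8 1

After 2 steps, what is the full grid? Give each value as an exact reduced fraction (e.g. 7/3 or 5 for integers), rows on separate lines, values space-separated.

Answer: 169/36 583/120 167/40 13/4
211/40 124/25 441/100 451/120
185/36 1261/240 1157/240 34/9

Derivation:
After step 1:
  16/3 17/4 17/4 3
  9/2 28/5 26/5 5/2
  17/3 21/4 9/2 13/3
After step 2:
  169/36 583/120 167/40 13/4
  211/40 124/25 441/100 451/120
  185/36 1261/240 1157/240 34/9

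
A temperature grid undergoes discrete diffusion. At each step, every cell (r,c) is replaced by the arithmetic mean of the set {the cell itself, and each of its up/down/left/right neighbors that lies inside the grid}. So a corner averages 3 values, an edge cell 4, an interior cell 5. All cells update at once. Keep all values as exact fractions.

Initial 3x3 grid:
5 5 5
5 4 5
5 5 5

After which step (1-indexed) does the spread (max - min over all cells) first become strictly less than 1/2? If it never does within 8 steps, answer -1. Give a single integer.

Answer: 1

Derivation:
Step 1: max=5, min=19/4, spread=1/4
  -> spread < 1/2 first at step 1
Step 2: max=391/80, min=119/25, spread=51/400
Step 3: max=1753/360, min=23177/4800, spread=589/14400
Step 4: max=1398919/288000, min=145057/30000, spread=31859/1440000
Step 5: max=8735279/1800000, min=83708393/17280000, spread=751427/86400000
Step 6: max=5028936871/1036800000, min=523365313/108000000, spread=23149331/5184000000
Step 7: max=31425068111/6480000000, min=301557345737/62208000000, spread=616540643/311040000000
Step 8: max=18098467991239/3732480000000, min=1884887546017/388800000000, spread=17737747379/18662400000000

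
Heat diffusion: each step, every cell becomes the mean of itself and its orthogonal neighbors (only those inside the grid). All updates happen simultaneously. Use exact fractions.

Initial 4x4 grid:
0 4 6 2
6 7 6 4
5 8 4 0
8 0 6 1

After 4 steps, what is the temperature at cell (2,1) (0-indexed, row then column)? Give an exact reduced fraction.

Step 1: cell (2,1) = 24/5
Step 2: cell (2,1) = 561/100
Step 3: cell (2,1) = 14449/3000
Step 4: cell (2,1) = 17503/3600
Full grid after step 4:
  18869/4050 1004801/216000 312931/72000 2764/675
  1070831/216000 212711/45000 21979/5000 280021/72000
  1080047/216000 17503/3600 367999/90000 785087/216000
  163939/32400 988067/216000 857867/216000 21791/6480

Answer: 17503/3600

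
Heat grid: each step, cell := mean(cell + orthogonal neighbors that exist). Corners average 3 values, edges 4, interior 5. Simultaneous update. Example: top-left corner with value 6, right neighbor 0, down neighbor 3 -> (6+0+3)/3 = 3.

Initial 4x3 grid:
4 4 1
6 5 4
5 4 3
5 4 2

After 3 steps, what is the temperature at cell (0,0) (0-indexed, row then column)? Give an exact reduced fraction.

Step 1: cell (0,0) = 14/3
Step 2: cell (0,0) = 79/18
Step 3: cell (0,0) = 4733/1080
Full grid after step 3:
  4733/1080 28243/7200 643/180
  16229/3600 3083/750 1431/400
  16349/3600 24379/6000 4333/1200
  9427/2160 57131/14400 853/240

Answer: 4733/1080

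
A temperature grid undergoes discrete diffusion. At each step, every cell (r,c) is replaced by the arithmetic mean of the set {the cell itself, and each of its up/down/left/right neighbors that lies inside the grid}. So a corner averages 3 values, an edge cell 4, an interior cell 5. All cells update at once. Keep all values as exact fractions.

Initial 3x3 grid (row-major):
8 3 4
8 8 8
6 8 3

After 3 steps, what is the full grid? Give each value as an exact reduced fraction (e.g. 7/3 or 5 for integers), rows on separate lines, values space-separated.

Answer: 2821/432 17639/2880 421/72
9737/1440 2581/400 17339/2880
2995/432 18949/2880 679/108

Derivation:
After step 1:
  19/3 23/4 5
  15/2 7 23/4
  22/3 25/4 19/3
After step 2:
  235/36 289/48 11/2
  169/24 129/20 289/48
  253/36 323/48 55/9
After step 3:
  2821/432 17639/2880 421/72
  9737/1440 2581/400 17339/2880
  2995/432 18949/2880 679/108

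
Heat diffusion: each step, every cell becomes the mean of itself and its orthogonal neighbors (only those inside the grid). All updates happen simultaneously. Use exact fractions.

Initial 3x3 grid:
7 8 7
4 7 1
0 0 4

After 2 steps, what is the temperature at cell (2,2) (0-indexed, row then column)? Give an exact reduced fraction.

Step 1: cell (2,2) = 5/3
Step 2: cell (2,2) = 55/18
Full grid after step 2:
  217/36 275/48 52/9
  97/24 93/20 63/16
  103/36 39/16 55/18

Answer: 55/18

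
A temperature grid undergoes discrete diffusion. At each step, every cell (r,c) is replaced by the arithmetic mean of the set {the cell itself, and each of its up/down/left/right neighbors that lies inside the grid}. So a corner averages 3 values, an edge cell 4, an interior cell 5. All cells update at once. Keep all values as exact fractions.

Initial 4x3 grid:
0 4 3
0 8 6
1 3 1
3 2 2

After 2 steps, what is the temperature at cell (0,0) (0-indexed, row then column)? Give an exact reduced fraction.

Answer: 22/9

Derivation:
Step 1: cell (0,0) = 4/3
Step 2: cell (0,0) = 22/9
Full grid after step 2:
  22/9 817/240 151/36
  143/60 177/50 481/120
  9/4 289/100 73/24
  25/12 55/24 43/18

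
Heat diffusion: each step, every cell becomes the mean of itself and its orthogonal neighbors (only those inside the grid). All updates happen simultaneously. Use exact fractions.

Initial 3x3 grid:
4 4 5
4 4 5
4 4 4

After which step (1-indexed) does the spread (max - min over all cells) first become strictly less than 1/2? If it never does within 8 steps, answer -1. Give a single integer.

Answer: 2

Derivation:
Step 1: max=14/3, min=4, spread=2/3
Step 2: max=161/36, min=4, spread=17/36
  -> spread < 1/2 first at step 2
Step 3: max=9487/2160, min=731/180, spread=143/432
Step 4: max=561149/129600, min=11063/2700, spread=1205/5184
Step 5: max=33403303/7776000, min=297541/72000, spread=10151/62208
Step 6: max=1991909141/466560000, min=80769209/19440000, spread=85517/746496
Step 7: max=119046790927/27993600000, min=9732953671/2332800000, spread=720431/8957952
Step 8: max=7122078194669/1679616000000, min=24400161863/5832000000, spread=6069221/107495424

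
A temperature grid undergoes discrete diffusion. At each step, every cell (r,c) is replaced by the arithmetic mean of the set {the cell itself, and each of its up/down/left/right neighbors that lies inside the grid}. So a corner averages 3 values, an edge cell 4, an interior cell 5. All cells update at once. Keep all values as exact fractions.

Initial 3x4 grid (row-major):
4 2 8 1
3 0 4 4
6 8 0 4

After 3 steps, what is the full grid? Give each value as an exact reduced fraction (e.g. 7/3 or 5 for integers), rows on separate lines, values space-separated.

After step 1:
  3 7/2 15/4 13/3
  13/4 17/5 16/5 13/4
  17/3 7/2 4 8/3
After step 2:
  13/4 273/80 887/240 34/9
  919/240 337/100 88/25 269/80
  149/36 497/120 401/120 119/36
After step 3:
  1259/360 8237/2400 25931/7200 3901/1080
  52517/14400 2741/750 1729/500 16759/4800
  8719/2160 13493/3600 6439/1800 7207/2160

Answer: 1259/360 8237/2400 25931/7200 3901/1080
52517/14400 2741/750 1729/500 16759/4800
8719/2160 13493/3600 6439/1800 7207/2160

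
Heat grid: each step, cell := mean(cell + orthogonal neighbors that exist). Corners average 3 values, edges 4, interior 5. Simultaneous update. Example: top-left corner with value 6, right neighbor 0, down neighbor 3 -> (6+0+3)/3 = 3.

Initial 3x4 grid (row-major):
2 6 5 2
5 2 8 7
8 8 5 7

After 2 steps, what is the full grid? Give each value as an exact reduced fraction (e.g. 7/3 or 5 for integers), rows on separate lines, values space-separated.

After step 1:
  13/3 15/4 21/4 14/3
  17/4 29/5 27/5 6
  7 23/4 7 19/3
After step 2:
  37/9 287/60 143/30 191/36
  1283/240 499/100 589/100 28/5
  17/3 511/80 1469/240 58/9

Answer: 37/9 287/60 143/30 191/36
1283/240 499/100 589/100 28/5
17/3 511/80 1469/240 58/9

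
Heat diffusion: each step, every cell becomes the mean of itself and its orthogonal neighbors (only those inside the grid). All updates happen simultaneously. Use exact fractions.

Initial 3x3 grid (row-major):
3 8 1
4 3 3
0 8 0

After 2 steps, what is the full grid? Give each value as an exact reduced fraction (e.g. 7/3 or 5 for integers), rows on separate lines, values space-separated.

After step 1:
  5 15/4 4
  5/2 26/5 7/4
  4 11/4 11/3
After step 2:
  15/4 359/80 19/6
  167/40 319/100 877/240
  37/12 937/240 49/18

Answer: 15/4 359/80 19/6
167/40 319/100 877/240
37/12 937/240 49/18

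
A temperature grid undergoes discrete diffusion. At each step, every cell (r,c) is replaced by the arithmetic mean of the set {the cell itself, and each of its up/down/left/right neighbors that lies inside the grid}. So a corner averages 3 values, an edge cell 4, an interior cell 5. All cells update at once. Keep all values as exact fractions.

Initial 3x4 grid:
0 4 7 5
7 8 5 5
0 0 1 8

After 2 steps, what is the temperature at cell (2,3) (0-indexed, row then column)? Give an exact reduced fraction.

Step 1: cell (2,3) = 14/3
Step 2: cell (2,3) = 167/36
Full grid after step 2:
  73/18 277/60 313/60 50/9
  291/80 83/20 49/10 1277/240
  25/9 773/240 937/240 167/36

Answer: 167/36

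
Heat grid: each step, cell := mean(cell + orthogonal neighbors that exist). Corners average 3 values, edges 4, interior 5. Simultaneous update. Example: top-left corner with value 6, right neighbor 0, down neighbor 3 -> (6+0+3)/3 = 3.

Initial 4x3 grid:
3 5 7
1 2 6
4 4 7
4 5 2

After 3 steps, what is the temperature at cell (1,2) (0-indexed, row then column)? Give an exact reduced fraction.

Answer: 2291/480

Derivation:
Step 1: cell (1,2) = 11/2
Step 2: cell (1,2) = 397/80
Step 3: cell (1,2) = 2291/480
Full grid after step 3:
  211/60 1341/320 577/120
  1681/480 1621/400 2291/480
  5197/1440 1659/400 6527/1440
  4207/1080 3937/960 2431/540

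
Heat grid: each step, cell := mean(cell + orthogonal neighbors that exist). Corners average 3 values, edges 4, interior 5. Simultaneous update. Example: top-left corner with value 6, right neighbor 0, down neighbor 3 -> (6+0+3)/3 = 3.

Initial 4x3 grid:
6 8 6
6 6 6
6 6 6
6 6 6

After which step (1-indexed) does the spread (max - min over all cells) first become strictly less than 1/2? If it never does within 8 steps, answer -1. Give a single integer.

Step 1: max=20/3, min=6, spread=2/3
Step 2: max=787/120, min=6, spread=67/120
Step 3: max=6917/1080, min=6, spread=437/1080
  -> spread < 1/2 first at step 3
Step 4: max=2749531/432000, min=3009/500, spread=29951/86400
Step 5: max=24543821/3888000, min=20408/3375, spread=206761/777600
Step 6: max=9787395571/1555200000, min=16365671/2700000, spread=14430763/62208000
Step 7: max=584979741689/93312000000, min=1313652727/216000000, spread=139854109/746496000
Step 8: max=35014791890251/5598720000000, min=118491228977/19440000000, spread=7114543559/44789760000

Answer: 3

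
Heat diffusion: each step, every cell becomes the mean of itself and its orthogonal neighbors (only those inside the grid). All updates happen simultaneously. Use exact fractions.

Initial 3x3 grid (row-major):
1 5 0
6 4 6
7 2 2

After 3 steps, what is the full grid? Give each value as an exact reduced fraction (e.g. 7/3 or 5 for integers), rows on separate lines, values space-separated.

After step 1:
  4 5/2 11/3
  9/2 23/5 3
  5 15/4 10/3
After step 2:
  11/3 443/120 55/18
  181/40 367/100 73/20
  53/12 1001/240 121/36
After step 3:
  713/180 25351/7200 3743/1080
  9767/2400 7883/2000 4121/1200
  1049/240 56227/14400 8051/2160

Answer: 713/180 25351/7200 3743/1080
9767/2400 7883/2000 4121/1200
1049/240 56227/14400 8051/2160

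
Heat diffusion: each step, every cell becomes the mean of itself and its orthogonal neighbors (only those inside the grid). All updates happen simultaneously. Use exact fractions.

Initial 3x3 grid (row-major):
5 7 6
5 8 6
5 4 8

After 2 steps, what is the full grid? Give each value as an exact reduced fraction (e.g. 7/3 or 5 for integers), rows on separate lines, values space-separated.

Answer: 215/36 49/8 119/18
265/48 63/10 19/3
50/9 275/48 77/12

Derivation:
After step 1:
  17/3 13/2 19/3
  23/4 6 7
  14/3 25/4 6
After step 2:
  215/36 49/8 119/18
  265/48 63/10 19/3
  50/9 275/48 77/12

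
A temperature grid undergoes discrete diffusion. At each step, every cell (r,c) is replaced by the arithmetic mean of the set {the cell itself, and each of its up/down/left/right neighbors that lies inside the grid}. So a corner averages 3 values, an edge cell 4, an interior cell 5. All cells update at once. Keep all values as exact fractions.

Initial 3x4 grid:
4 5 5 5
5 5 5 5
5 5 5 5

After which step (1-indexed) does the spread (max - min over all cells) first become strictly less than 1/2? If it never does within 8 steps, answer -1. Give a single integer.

Step 1: max=5, min=14/3, spread=1/3
  -> spread < 1/2 first at step 1
Step 2: max=5, min=85/18, spread=5/18
Step 3: max=5, min=1039/216, spread=41/216
Step 4: max=5, min=125383/25920, spread=4217/25920
Step 5: max=35921/7200, min=7566851/1555200, spread=38417/311040
Step 6: max=717403/144000, min=455359789/93312000, spread=1903471/18662400
Step 7: max=21484241/4320000, min=27392610911/5598720000, spread=18038617/223948800
Step 8: max=1931073241/388800000, min=1646347817149/335923200000, spread=883978523/13436928000

Answer: 1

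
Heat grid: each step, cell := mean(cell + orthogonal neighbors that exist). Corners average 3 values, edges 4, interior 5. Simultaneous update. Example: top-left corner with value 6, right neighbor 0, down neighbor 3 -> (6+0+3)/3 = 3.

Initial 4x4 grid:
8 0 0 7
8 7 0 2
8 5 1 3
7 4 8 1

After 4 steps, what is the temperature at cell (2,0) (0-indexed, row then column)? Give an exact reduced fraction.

Answer: 1221773/216000

Derivation:
Step 1: cell (2,0) = 7
Step 2: cell (2,0) = 313/48
Step 3: cell (2,0) = 43319/7200
Step 4: cell (2,0) = 1221773/216000
Full grid after step 4:
  12863/2592 13997/3375 28577/9000 59093/21600
  1145933/216000 799001/180000 202219/60000 203351/72000
  1221773/216000 872357/180000 221839/60000 229559/72000
  373979/64800 271307/54000 73171/18000 74033/21600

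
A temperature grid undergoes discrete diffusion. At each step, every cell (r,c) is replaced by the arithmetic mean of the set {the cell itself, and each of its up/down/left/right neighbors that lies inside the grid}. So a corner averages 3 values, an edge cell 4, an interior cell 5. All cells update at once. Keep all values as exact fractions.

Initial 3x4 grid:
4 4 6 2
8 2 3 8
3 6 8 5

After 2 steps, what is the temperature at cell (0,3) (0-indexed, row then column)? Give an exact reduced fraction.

Step 1: cell (0,3) = 16/3
Step 2: cell (0,3) = 163/36
Full grid after step 2:
  163/36 1061/240 1109/240 163/36
  397/80 23/5 19/4 667/120
  44/9 1231/240 453/80 17/3

Answer: 163/36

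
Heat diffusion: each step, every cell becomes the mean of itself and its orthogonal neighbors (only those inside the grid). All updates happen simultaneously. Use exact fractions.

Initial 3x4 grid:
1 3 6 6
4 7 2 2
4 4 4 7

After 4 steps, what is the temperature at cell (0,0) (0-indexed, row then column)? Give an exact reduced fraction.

Answer: 125831/32400

Derivation:
Step 1: cell (0,0) = 8/3
Step 2: cell (0,0) = 131/36
Step 3: cell (0,0) = 799/216
Step 4: cell (0,0) = 125831/32400
Full grid after step 4:
  125831/32400 53689/13500 227461/54000 554999/129600
  212371/54000 370151/90000 506143/120000 1246597/288000
  44227/10800 24959/6000 232211/54000 558199/129600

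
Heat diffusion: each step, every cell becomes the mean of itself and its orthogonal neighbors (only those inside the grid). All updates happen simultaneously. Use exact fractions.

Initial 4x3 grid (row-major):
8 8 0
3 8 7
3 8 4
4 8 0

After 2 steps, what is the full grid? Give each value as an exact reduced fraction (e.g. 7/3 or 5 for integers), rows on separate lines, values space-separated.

After step 1:
  19/3 6 5
  11/2 34/5 19/4
  9/2 31/5 19/4
  5 5 4
After step 2:
  107/18 181/30 21/4
  347/60 117/20 213/40
  53/10 109/20 197/40
  29/6 101/20 55/12

Answer: 107/18 181/30 21/4
347/60 117/20 213/40
53/10 109/20 197/40
29/6 101/20 55/12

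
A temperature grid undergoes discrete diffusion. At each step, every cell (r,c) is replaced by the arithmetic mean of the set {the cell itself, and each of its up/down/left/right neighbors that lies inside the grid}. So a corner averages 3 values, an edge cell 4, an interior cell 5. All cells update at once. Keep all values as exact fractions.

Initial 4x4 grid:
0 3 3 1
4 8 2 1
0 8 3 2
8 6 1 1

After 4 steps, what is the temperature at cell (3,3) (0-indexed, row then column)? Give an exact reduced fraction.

Answer: 171101/64800

Derivation:
Step 1: cell (3,3) = 4/3
Step 2: cell (3,3) = 35/18
Step 3: cell (3,3) = 5147/2160
Step 4: cell (3,3) = 171101/64800
Full grid after step 4:
  223949/64800 706097/216000 601801/216000 9631/4050
  417871/108000 25931/7200 134947/45000 525391/216000
  465131/108000 363821/90000 575843/180000 548759/216000
  147701/32400 55897/13500 89863/27000 171101/64800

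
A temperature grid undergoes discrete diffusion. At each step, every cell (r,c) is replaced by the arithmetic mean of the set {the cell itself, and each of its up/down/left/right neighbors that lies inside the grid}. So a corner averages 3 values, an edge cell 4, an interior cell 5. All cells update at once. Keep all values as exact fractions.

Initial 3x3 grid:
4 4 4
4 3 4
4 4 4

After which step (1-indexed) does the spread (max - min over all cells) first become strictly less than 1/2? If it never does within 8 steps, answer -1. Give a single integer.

Answer: 1

Derivation:
Step 1: max=4, min=15/4, spread=1/4
  -> spread < 1/2 first at step 1
Step 2: max=311/80, min=94/25, spread=51/400
Step 3: max=1393/360, min=18377/4800, spread=589/14400
Step 4: max=1110919/288000, min=115057/30000, spread=31859/1440000
Step 5: max=6935279/1800000, min=66428393/17280000, spread=751427/86400000
Step 6: max=3992136871/1036800000, min=415365313/108000000, spread=23149331/5184000000
Step 7: max=24945068111/6480000000, min=239349345737/62208000000, spread=616540643/311040000000
Step 8: max=14365987991239/3732480000000, min=1496087546017/388800000000, spread=17737747379/18662400000000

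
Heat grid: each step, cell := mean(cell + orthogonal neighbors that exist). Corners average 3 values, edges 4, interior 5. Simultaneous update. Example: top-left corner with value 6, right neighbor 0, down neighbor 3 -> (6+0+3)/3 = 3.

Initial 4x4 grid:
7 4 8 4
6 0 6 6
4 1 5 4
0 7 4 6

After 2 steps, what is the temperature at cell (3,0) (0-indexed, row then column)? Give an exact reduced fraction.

Step 1: cell (3,0) = 11/3
Step 2: cell (3,0) = 113/36
Full grid after step 2:
  44/9 1159/240 85/16 11/2
  241/60 104/25 229/50 85/16
  211/60 331/100 463/100 227/48
  113/36 467/120 103/24 185/36

Answer: 113/36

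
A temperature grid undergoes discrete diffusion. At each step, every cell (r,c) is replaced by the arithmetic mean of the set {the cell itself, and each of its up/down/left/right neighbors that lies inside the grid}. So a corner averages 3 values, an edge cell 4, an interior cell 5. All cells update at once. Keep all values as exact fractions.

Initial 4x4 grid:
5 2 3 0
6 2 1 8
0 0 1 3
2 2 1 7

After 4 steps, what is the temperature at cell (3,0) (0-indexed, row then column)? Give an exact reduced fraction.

Answer: 115739/64800

Derivation:
Step 1: cell (3,0) = 4/3
Step 2: cell (3,0) = 55/36
Step 3: cell (3,0) = 721/432
Step 4: cell (3,0) = 115739/64800
Full grid after step 4:
  187577/64800 59201/21600 304169/108000 185059/64800
  109597/43200 457799/180000 466357/180000 644263/216000
  451793/216000 374477/180000 461659/180000 4979/1728
  115739/64800 53371/27000 647/270 190117/64800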